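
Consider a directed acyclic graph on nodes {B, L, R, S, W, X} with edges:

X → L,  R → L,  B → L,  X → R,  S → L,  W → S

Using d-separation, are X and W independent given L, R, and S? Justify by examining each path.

Yes

Enumerating the 2 paths from X to W and testing each for blocking by {L, R, S}:
Path 1: X → L ← S ← W
  S is a chain here and S is conditioned on, so the path is blocked at S.
Path 2: X → R → L ← S ← W
  R is a chain here and R is conditioned on, so the path is blocked at R.
Since every path is blocked, d-separation holds.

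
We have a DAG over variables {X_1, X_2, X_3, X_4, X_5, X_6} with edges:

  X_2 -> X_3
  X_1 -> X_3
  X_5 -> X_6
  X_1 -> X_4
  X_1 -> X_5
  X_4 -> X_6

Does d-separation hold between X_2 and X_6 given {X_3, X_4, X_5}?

Enumerating the 2 paths from X_2 to X_6 and testing each for blocking by {X_3, X_4, X_5}:
Path 1: X_2 → X_3 ← X_1 → X_5 → X_6
  X_5 is a chain here and X_5 is conditioned on, so the path is blocked at X_5.
Path 2: X_2 → X_3 ← X_1 → X_4 → X_6
  X_4 is a chain here and X_4 is conditioned on, so the path is blocked at X_4.
All paths are blocked; X_2 ⊥ X_6 | {X_3, X_4, X_5} holds.

Yes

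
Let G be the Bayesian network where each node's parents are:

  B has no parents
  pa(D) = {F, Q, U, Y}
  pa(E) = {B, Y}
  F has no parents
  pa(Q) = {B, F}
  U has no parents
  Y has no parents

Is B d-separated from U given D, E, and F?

Enumerating the 3 paths from B to U and testing each for blocking by {D, E, F}:
Path 1: B → Q ← F → D ← U
  F is a fork here and F is conditioned on, so the path is blocked at F.
Path 2: B → Q → D ← U
  Q is a chain and Q is not conditioned on; D is a collider and D is conditioned on, which opens it — no node blocks this path, so it is active.
Path 3: B → E ← Y → D ← U
  E is a collider and E is conditioned on, which opens it; Y is a fork and Y is not conditioned on; D is a collider and D is conditioned on, which opens it — no node blocks this path, so it is active.
Because an active path exists, B and U are not d-separated.

No — B and U are not d-separated given {D, E, F}.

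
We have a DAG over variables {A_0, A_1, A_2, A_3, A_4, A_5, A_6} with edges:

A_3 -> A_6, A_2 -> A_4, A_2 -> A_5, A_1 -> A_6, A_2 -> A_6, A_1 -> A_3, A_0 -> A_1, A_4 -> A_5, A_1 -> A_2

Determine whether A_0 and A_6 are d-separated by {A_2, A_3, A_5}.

Enumerating the 3 paths from A_0 to A_6 and testing each for blocking by {A_2, A_3, A_5}:
  1. A_0 → A_1 → A_6 — A_1:chain[open] ⇒ active
  2. A_0 → A_1 → A_3 → A_6 — A_1:chain[open]; A_3:chain[blocks] ⇒ blocked
  3. A_0 → A_1 → A_2 → A_6 — A_1:chain[open]; A_2:chain[blocks] ⇒ blocked
At least one path is unblocked, so d-separation fails.

No — A_0 and A_6 are not d-separated given {A_2, A_3, A_5}.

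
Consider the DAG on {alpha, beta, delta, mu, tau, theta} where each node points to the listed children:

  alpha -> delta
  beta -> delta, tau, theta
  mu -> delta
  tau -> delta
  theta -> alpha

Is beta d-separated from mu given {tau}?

Yes

Enumerating the 3 paths from beta to mu and testing each for blocking by {tau}:
Path 1: beta → theta → alpha → delta ← mu
  delta is a collider here and neither delta nor any of its descendants is conditioned on, so the collider stays closed — the path is blocked at delta.
Path 2: beta → delta ← mu
  delta is a collider here and neither delta nor any of its descendants is conditioned on, so the collider stays closed — the path is blocked at delta.
Path 3: beta → tau → delta ← mu
  tau is a chain here and tau is conditioned on, so the path is blocked at tau.
Since every path is blocked, d-separation holds.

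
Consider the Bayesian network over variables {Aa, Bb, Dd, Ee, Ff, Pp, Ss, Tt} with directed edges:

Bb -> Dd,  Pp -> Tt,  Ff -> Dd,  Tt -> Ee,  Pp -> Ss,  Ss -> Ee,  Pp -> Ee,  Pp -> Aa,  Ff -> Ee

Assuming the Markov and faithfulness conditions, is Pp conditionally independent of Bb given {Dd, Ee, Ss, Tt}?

There are 3 undirected paths between Pp and Bb; checking each against the conditioning set {Dd, Ee, Ss, Tt}:
Path 1: Pp → Tt → Ee ← Ff → Dd ← Bb
  Tt is a chain here and Tt is conditioned on, so the path is blocked at Tt.
Path 2: Pp → Ss → Ee ← Ff → Dd ← Bb
  Ss is a chain here and Ss is conditioned on, so the path is blocked at Ss.
Path 3: Pp → Ee ← Ff → Dd ← Bb
  Ee is a collider and Ee is conditioned on, which opens it; Ff is a fork and Ff is not conditioned on; Dd is a collider and Dd is conditioned on, which opens it — no node blocks this path, so it is active.
Because an active path exists, Pp and Bb are not d-separated.

No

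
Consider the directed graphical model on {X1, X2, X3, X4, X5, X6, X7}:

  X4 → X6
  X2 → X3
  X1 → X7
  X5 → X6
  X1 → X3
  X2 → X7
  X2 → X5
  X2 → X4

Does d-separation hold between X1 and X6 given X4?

Enumerating the 4 paths from X1 to X6 and testing each for blocking by {X4}:
Path 1: X1 → X7 ← X2 → X4 → X6
  X7 is a collider here and neither X7 nor any of its descendants is conditioned on, so the collider stays closed — the path is blocked at X7.
Path 2: X1 → X7 ← X2 → X5 → X6
  X7 is a collider here and neither X7 nor any of its descendants is conditioned on, so the collider stays closed — the path is blocked at X7.
Path 3: X1 → X3 ← X2 → X4 → X6
  X3 is a collider here and neither X3 nor any of its descendants is conditioned on, so the collider stays closed — the path is blocked at X3.
Path 4: X1 → X3 ← X2 → X5 → X6
  X3 is a collider here and neither X3 nor any of its descendants is conditioned on, so the collider stays closed — the path is blocked at X3.
Every path is blocked, so X1 and X6 are d-separated given {X4}.

Yes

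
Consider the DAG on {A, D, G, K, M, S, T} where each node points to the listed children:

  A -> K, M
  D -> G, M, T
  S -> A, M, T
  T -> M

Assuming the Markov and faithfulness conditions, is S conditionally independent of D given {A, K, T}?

Enumerating the 6 paths from S to D and testing each for blocking by {A, K, T}:
Path 1: S → T ← D
  T is a collider and T is conditioned on, which opens it — no node blocks this path, so it is active.
Path 2: S → T → M ← D
  T is a chain here and T is conditioned on, so the path is blocked at T.
Path 3: S → A → M ← D
  A is a chain here and A is conditioned on, so the path is blocked at A.
Path 4: S → A → M ← T ← D
  A is a chain here and A is conditioned on, so the path is blocked at A.
Path 5: S → M ← D
  M is a collider here and neither M nor any of its descendants is conditioned on, so the collider stays closed — the path is blocked at M.
Path 6: S → M ← T ← D
  M is a collider here and neither M nor any of its descendants is conditioned on, so the collider stays closed — the path is blocked at M.
Because an active path exists, S and D are not d-separated.

No — S and D are not d-separated given {A, K, T}.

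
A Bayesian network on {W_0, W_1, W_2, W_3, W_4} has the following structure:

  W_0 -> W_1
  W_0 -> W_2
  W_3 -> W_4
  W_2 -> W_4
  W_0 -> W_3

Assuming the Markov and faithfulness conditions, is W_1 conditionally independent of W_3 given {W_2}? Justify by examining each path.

Enumerating the 2 paths from W_1 to W_3 and testing each for blocking by {W_2}:
Path 1: W_1 ← W_0 → W_3
  W_0 is a fork and W_0 is not conditioned on — no node blocks this path, so it is active.
Path 2: W_1 ← W_0 → W_2 → W_4 ← W_3
  W_2 is a chain here and W_2 is conditioned on, so the path is blocked at W_2.
Because an active path exists, W_1 and W_3 are not d-separated.

No — W_1 and W_3 are not d-separated given {W_2}.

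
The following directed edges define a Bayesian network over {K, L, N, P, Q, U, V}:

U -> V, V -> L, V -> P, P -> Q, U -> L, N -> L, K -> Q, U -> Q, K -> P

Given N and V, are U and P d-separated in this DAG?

Yes — U and P are d-separated given {N, V}.

There are 4 undirected paths between U and P; checking each against the conditioning set {N, V}:
Path 1: U → L ← V → P
  L is a collider here and neither L nor any of its descendants is conditioned on, so the collider stays closed — the path is blocked at L.
Path 2: U → V → P
  V is a chain here and V is conditioned on, so the path is blocked at V.
Path 3: U → Q ← K → P
  Q is a collider here and neither Q nor any of its descendants is conditioned on, so the collider stays closed — the path is blocked at Q.
Path 4: U → Q ← P
  Q is a collider here and neither Q nor any of its descendants is conditioned on, so the collider stays closed — the path is blocked at Q.
Every path is blocked, so U and P are d-separated given {N, V}.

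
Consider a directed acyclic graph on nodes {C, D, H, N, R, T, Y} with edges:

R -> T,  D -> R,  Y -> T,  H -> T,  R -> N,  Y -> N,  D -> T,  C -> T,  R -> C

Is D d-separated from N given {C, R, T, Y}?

6 paths connect D and N; each must be blocked for d-separation to hold:
  1. D → T ← R → N — T:collider[open]; R:fork[blocks] ⇒ blocked
  2. D → T ← C ← R → N — T:collider[open]; C:chain[blocks]; R:fork[blocks] ⇒ blocked
  3. D → T ← Y → N — T:collider[open]; Y:fork[blocks] ⇒ blocked
  4. D → R → T ← Y → N — R:chain[blocks]; T:collider[open]; Y:fork[blocks] ⇒ blocked
  5. D → R → N — R:chain[blocks] ⇒ blocked
  6. D → R → C → T ← Y → N — R:chain[blocks]; C:chain[blocks]; T:collider[open]; Y:fork[blocks] ⇒ blocked
All paths are blocked; D ⊥ N | {C, R, T, Y} holds.

Yes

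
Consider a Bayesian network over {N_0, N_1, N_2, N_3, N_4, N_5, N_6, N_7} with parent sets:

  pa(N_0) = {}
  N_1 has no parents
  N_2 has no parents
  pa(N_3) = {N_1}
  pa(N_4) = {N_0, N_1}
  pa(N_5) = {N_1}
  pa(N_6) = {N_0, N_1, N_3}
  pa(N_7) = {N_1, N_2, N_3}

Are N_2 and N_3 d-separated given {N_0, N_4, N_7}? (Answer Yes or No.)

No

There are 4 undirected paths between N_2 and N_3; checking each against the conditioning set {N_0, N_4, N_7}:
Path 1: N_2 → N_7 ← N_1 → N_6 ← N_3
  N_6 is a collider here and neither N_6 nor any of its descendants is conditioned on, so the collider stays closed — the path is blocked at N_6.
Path 2: N_2 → N_7 ← N_1 → N_4 ← N_0 → N_6 ← N_3
  N_0 is a fork here and N_0 is conditioned on, so the path is blocked at N_0.
Path 3: N_2 → N_7 ← N_1 → N_3
  N_7 is a collider and N_7 is conditioned on, which opens it; N_1 is a fork and N_1 is not conditioned on — no node blocks this path, so it is active.
Path 4: N_2 → N_7 ← N_3
  N_7 is a collider and N_7 is conditioned on, which opens it — no node blocks this path, so it is active.
Because an active path exists, N_2 and N_3 are not d-separated.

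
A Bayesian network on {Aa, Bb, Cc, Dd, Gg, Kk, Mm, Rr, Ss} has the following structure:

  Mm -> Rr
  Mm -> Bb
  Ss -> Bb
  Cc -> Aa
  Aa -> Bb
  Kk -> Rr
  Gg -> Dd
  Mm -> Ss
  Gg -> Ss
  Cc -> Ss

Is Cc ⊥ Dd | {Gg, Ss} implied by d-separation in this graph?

We examine all 3 paths between Cc and Dd:
Path 1: Cc → Aa → Bb ← Mm → Ss ← Gg → Dd
  Bb is a collider here and neither Bb nor any of its descendants is conditioned on, so the collider stays closed — the path is blocked at Bb.
Path 2: Cc → Aa → Bb ← Ss ← Gg → Dd
  Bb is a collider here and neither Bb nor any of its descendants is conditioned on, so the collider stays closed — the path is blocked at Bb.
Path 3: Cc → Ss ← Gg → Dd
  Gg is a fork here and Gg is conditioned on, so the path is blocked at Gg.
Since every path is blocked, d-separation holds.

Yes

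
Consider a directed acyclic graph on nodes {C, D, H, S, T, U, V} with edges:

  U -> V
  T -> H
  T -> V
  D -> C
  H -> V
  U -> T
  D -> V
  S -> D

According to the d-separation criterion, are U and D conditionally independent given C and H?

Yes

We examine all 3 paths between U and D:
  1. U → V ← D — V:collider[blocks] ⇒ blocked
  2. U → T → H → V ← D — T:chain[open]; H:chain[blocks]; V:collider[blocks] ⇒ blocked
  3. U → T → V ← D — T:chain[open]; V:collider[blocks] ⇒ blocked
Every path is blocked, so U and D are d-separated given {C, H}.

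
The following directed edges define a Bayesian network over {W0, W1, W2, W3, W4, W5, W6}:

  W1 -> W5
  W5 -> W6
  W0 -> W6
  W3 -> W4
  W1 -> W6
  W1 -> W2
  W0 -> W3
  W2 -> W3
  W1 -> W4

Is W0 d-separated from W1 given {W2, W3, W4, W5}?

There are 4 undirected paths between W0 and W1; checking each against the conditioning set {W2, W3, W4, W5}:
  1. W0 → W6 ← W5 ← W1 — W6:collider[blocks]; W5:chain[blocks] ⇒ blocked
  2. W0 → W6 ← W1 — W6:collider[blocks] ⇒ blocked
  3. W0 → W3 ← W2 ← W1 — W3:collider[open]; W2:chain[blocks] ⇒ blocked
  4. W0 → W3 → W4 ← W1 — W3:chain[blocks]; W4:collider[open] ⇒ blocked
Since every path is blocked, d-separation holds.

Yes — W0 and W1 are d-separated given {W2, W3, W4, W5}.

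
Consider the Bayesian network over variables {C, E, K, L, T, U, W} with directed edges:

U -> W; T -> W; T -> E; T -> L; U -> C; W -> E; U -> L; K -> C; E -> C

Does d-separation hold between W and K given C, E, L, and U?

There are 6 undirected paths between W and K; checking each against the conditioning set {C, E, L, U}:
  1. W ← U → L ← T → E → C ← K — U:fork[blocks]; L:collider[open]; T:fork[open]; E:chain[blocks]; C:collider[open] ⇒ blocked
  2. W ← U → C ← K — U:fork[blocks]; C:collider[open] ⇒ blocked
  3. W → E → C ← K — E:chain[blocks]; C:collider[open] ⇒ blocked
  4. W → E ← T → L ← U → C ← K — E:collider[open]; T:fork[open]; L:collider[open]; U:fork[blocks]; C:collider[open] ⇒ blocked
  5. W ← T → L ← U → C ← K — T:fork[open]; L:collider[open]; U:fork[blocks]; C:collider[open] ⇒ blocked
  6. W ← T → E → C ← K — T:fork[open]; E:chain[blocks]; C:collider[open] ⇒ blocked
All paths are blocked; W ⊥ K | {C, E, L, U} holds.

Yes — W and K are d-separated given {C, E, L, U}.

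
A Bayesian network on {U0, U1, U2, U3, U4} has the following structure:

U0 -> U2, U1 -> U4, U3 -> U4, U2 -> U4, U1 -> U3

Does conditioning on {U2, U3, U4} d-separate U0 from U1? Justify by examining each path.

We examine all 2 paths between U0 and U1:
Path 1: U0 → U2 → U4 ← U3 ← U1
  U2 is a chain here and U2 is conditioned on, so the path is blocked at U2.
Path 2: U0 → U2 → U4 ← U1
  U2 is a chain here and U2 is conditioned on, so the path is blocked at U2.
Since every path is blocked, d-separation holds.

Yes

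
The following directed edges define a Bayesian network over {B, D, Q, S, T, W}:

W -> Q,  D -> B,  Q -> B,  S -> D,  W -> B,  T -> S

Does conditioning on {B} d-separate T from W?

No

Enumerating the 2 paths from T to W and testing each for blocking by {B}:
Path 1: T → S → D → B ← W
  S is a chain and S is not conditioned on; D is a chain and D is not conditioned on; B is a collider and B is conditioned on, which opens it — no node blocks this path, so it is active.
Path 2: T → S → D → B ← Q ← W
  S is a chain and S is not conditioned on; D is a chain and D is not conditioned on; B is a collider and B is conditioned on, which opens it; Q is a chain and Q is not conditioned on — no node blocks this path, so it is active.
Since the path T → S → D → B ← W is active, T and W are not d-separated given {B}.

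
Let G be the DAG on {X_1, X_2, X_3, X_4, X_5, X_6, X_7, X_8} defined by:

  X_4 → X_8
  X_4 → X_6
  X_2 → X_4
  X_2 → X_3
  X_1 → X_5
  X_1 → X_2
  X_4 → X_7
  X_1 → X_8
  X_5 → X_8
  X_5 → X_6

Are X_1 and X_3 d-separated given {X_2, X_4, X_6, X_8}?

Yes

Enumerating the 5 paths from X_1 to X_3 and testing each for blocking by {X_2, X_4, X_6, X_8}:
Path 1: X_1 → X_8 ← X_5 → X_6 ← X_4 ← X_2 → X_3
  X_4 is a chain here and X_4 is conditioned on, so the path is blocked at X_4.
Path 2: X_1 → X_8 ← X_4 ← X_2 → X_3
  X_4 is a chain here and X_4 is conditioned on, so the path is blocked at X_4.
Path 3: X_1 → X_2 → X_3
  X_2 is a chain here and X_2 is conditioned on, so the path is blocked at X_2.
Path 4: X_1 → X_5 → X_8 ← X_4 ← X_2 → X_3
  X_4 is a chain here and X_4 is conditioned on, so the path is blocked at X_4.
Path 5: X_1 → X_5 → X_6 ← X_4 ← X_2 → X_3
  X_4 is a chain here and X_4 is conditioned on, so the path is blocked at X_4.
Since every path is blocked, d-separation holds.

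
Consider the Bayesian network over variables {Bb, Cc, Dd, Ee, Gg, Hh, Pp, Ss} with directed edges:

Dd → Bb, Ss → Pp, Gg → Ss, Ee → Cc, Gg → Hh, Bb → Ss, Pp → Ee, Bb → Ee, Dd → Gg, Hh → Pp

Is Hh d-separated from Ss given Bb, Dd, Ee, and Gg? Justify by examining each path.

We examine all 6 paths between Hh and Ss:
Path 1: Hh ← Gg ← Dd → Bb → Ss
  Gg is a chain here and Gg is conditioned on, so the path is blocked at Gg.
Path 2: Hh ← Gg ← Dd → Bb → Ee ← Pp ← Ss
  Gg is a chain here and Gg is conditioned on, so the path is blocked at Gg.
Path 3: Hh ← Gg → Ss
  Gg is a fork here and Gg is conditioned on, so the path is blocked at Gg.
Path 4: Hh → Pp ← Ss
  Pp is a collider and its descendant Ee is conditioned on, which opens it — no node blocks this path, so it is active.
Path 5: Hh → Pp → Ee ← Bb ← Dd → Gg → Ss
  Bb is a chain here and Bb is conditioned on, so the path is blocked at Bb.
Path 6: Hh → Pp → Ee ← Bb → Ss
  Bb is a fork here and Bb is conditioned on, so the path is blocked at Bb.
At least one path is unblocked, so d-separation fails.

No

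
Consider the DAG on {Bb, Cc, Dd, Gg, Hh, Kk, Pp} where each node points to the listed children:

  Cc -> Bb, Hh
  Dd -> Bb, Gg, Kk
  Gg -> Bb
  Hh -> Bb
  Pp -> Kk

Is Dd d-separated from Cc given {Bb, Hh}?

There are 4 undirected paths between Dd and Cc; checking each against the conditioning set {Bb, Hh}:
  1. Dd → Gg → Bb ← Hh ← Cc — Gg:chain[open]; Bb:collider[open]; Hh:chain[blocks] ⇒ blocked
  2. Dd → Gg → Bb ← Cc — Gg:chain[open]; Bb:collider[open] ⇒ active
  3. Dd → Bb ← Hh ← Cc — Bb:collider[open]; Hh:chain[blocks] ⇒ blocked
  4. Dd → Bb ← Cc — Bb:collider[open] ⇒ active
At least one path is unblocked, so d-separation fails.

No — Dd and Cc are not d-separated given {Bb, Hh}.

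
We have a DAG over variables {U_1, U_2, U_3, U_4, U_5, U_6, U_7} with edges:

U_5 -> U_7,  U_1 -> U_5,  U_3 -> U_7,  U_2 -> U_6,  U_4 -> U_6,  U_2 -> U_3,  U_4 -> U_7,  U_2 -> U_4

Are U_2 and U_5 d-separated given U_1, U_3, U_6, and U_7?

We examine all 3 paths between U_2 and U_5:
  1. U_2 → U_3 → U_7 ← U_5 — U_3:chain[blocks]; U_7:collider[open] ⇒ blocked
  2. U_2 → U_6 ← U_4 → U_7 ← U_5 — U_6:collider[open]; U_4:fork[open]; U_7:collider[open] ⇒ active
  3. U_2 → U_4 → U_7 ← U_5 — U_4:chain[open]; U_7:collider[open] ⇒ active
Since the path U_2 → U_6 ← U_4 → U_7 ← U_5 is active, U_2 and U_5 are not d-separated given {U_1, U_3, U_6, U_7}.

No — U_2 and U_5 are not d-separated given {U_1, U_3, U_6, U_7}.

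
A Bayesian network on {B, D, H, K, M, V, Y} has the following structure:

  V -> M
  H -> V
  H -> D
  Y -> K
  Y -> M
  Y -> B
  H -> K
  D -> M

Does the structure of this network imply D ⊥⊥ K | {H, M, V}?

There are 4 undirected paths between D and K; checking each against the conditioning set {H, M, V}:
Path 1: D → M ← Y → K
  M is a collider and M is conditioned on, which opens it; Y is a fork and Y is not conditioned on — no node blocks this path, so it is active.
Path 2: D → M ← V ← H → K
  V is a chain here and V is conditioned on, so the path is blocked at V.
Path 3: D ← H → V → M ← Y → K
  H is a fork here and H is conditioned on, so the path is blocked at H.
Path 4: D ← H → K
  H is a fork here and H is conditioned on, so the path is blocked at H.
At least one path is unblocked, so d-separation fails.

No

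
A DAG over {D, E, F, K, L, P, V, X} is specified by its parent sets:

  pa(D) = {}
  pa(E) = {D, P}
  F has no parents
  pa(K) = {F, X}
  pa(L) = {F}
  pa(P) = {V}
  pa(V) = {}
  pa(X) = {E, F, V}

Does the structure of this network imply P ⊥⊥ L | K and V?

No — P and L are not d-separated given {K, V}.

4 paths connect P and L; each must be blocked for d-separation to hold:
  1. P → E → X ← F → L — E:chain[open]; X:collider[open]; F:fork[open] ⇒ active
  2. P → E → X → K ← F → L — E:chain[open]; X:chain[open]; K:collider[open]; F:fork[open] ⇒ active
  3. P ← V → X ← F → L — V:fork[blocks]; X:collider[open]; F:fork[open] ⇒ blocked
  4. P ← V → X → K ← F → L — V:fork[blocks]; X:chain[open]; K:collider[open]; F:fork[open] ⇒ blocked
At least one path is unblocked, so d-separation fails.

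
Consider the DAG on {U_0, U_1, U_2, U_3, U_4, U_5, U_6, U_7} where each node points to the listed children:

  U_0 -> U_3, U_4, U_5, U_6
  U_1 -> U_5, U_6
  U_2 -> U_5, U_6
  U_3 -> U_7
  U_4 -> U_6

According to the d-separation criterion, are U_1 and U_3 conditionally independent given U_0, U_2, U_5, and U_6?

We examine all 6 paths between U_1 and U_3:
Path 1: U_1 → U_6 ← U_4 ← U_0 → U_3
  U_0 is a fork here and U_0 is conditioned on, so the path is blocked at U_0.
Path 2: U_1 → U_6 ← U_0 → U_3
  U_0 is a fork here and U_0 is conditioned on, so the path is blocked at U_0.
Path 3: U_1 → U_6 ← U_2 → U_5 ← U_0 → U_3
  U_2 is a fork here and U_2 is conditioned on, so the path is blocked at U_2.
Path 4: U_1 → U_5 ← U_0 → U_3
  U_0 is a fork here and U_0 is conditioned on, so the path is blocked at U_0.
Path 5: U_1 → U_5 ← U_2 → U_6 ← U_4 ← U_0 → U_3
  U_2 is a fork here and U_2 is conditioned on, so the path is blocked at U_2.
Path 6: U_1 → U_5 ← U_2 → U_6 ← U_0 → U_3
  U_2 is a fork here and U_2 is conditioned on, so the path is blocked at U_2.
Every path is blocked, so U_1 and U_3 are d-separated given {U_0, U_2, U_5, U_6}.

Yes — U_1 and U_3 are d-separated given {U_0, U_2, U_5, U_6}.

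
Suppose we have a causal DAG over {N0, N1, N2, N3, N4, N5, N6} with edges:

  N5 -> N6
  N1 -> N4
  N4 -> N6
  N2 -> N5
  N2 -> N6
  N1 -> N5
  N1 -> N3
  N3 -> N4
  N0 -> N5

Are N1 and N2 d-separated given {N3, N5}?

6 paths connect N1 and N2; each must be blocked for d-separation to hold:
Path 1: N1 → N5 → N6 ← N2
  N5 is a chain here and N5 is conditioned on, so the path is blocked at N5.
Path 2: N1 → N5 ← N2
  N5 is a collider and N5 is conditioned on, which opens it — no node blocks this path, so it is active.
Path 3: N1 → N4 → N6 ← N5 ← N2
  N6 is a collider here and neither N6 nor any of its descendants is conditioned on, so the collider stays closed — the path is blocked at N6.
Path 4: N1 → N4 → N6 ← N2
  N6 is a collider here and neither N6 nor any of its descendants is conditioned on, so the collider stays closed — the path is blocked at N6.
Path 5: N1 → N3 → N4 → N6 ← N5 ← N2
  N3 is a chain here and N3 is conditioned on, so the path is blocked at N3.
Path 6: N1 → N3 → N4 → N6 ← N2
  N3 is a chain here and N3 is conditioned on, so the path is blocked at N3.
Because an active path exists, N1 and N2 are not d-separated.

No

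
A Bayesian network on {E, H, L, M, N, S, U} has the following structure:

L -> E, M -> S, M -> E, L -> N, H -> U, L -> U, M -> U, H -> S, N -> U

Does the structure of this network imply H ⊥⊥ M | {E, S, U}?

No

We examine all 4 paths between H and M:
  1. H → U ← L → E ← M — U:collider[open]; L:fork[open]; E:collider[open] ⇒ active
  2. H → U ← M — U:collider[open] ⇒ active
  3. H → U ← N ← L → E ← M — U:collider[open]; N:chain[open]; L:fork[open]; E:collider[open] ⇒ active
  4. H → S ← M — S:collider[open] ⇒ active
Because an active path exists, H and M are not d-separated.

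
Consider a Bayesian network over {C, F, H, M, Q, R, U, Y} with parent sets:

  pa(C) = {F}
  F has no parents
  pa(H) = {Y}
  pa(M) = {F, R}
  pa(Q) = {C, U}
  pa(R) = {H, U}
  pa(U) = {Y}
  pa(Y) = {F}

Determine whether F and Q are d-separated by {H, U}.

No

We examine all 5 paths between F and Q:
Path 1: F → M ← R ← U → Q
  M is a collider here and neither M nor any of its descendants is conditioned on, so the collider stays closed — the path is blocked at M.
Path 2: F → M ← R ← H ← Y → U → Q
  M is a collider here and neither M nor any of its descendants is conditioned on, so the collider stays closed — the path is blocked at M.
Path 3: F → Y → U → Q
  U is a chain here and U is conditioned on, so the path is blocked at U.
Path 4: F → Y → H → R ← U → Q
  H is a chain here and H is conditioned on, so the path is blocked at H.
Path 5: F → C → Q
  C is a chain and C is not conditioned on — no node blocks this path, so it is active.
Because an active path exists, F and Q are not d-separated.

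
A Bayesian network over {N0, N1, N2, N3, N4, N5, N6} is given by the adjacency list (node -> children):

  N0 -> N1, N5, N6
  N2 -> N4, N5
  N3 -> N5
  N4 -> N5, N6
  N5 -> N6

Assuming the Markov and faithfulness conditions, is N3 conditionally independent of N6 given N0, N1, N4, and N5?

Yes — N3 and N6 are d-separated given {N0, N1, N4, N5}.

There are 4 undirected paths between N3 and N6; checking each against the conditioning set {N0, N1, N4, N5}:
Path 1: N3 → N5 ← N0 → N6
  N0 is a fork here and N0 is conditioned on, so the path is blocked at N0.
Path 2: N3 → N5 → N6
  N5 is a chain here and N5 is conditioned on, so the path is blocked at N5.
Path 3: N3 → N5 ← N4 → N6
  N4 is a fork here and N4 is conditioned on, so the path is blocked at N4.
Path 4: N3 → N5 ← N2 → N4 → N6
  N4 is a chain here and N4 is conditioned on, so the path is blocked at N4.
Every path is blocked, so N3 and N6 are d-separated given {N0, N1, N4, N5}.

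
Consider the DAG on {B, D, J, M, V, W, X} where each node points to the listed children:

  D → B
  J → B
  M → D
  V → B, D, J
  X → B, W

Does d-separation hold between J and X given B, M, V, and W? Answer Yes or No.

There are 3 undirected paths between J and X; checking each against the conditioning set {B, M, V, W}:
Path 1: J ← V → D → B ← X
  V is a fork here and V is conditioned on, so the path is blocked at V.
Path 2: J ← V → B ← X
  V is a fork here and V is conditioned on, so the path is blocked at V.
Path 3: J → B ← X
  B is a collider and B is conditioned on, which opens it — no node blocks this path, so it is active.
At least one path is unblocked, so d-separation fails.

No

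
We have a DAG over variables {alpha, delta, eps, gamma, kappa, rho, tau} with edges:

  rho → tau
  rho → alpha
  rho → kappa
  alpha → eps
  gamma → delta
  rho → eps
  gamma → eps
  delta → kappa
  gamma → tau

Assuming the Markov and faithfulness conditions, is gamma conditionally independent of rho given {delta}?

4 paths connect gamma and rho; each must be blocked for d-separation to hold:
Path 1: gamma → tau ← rho
  tau is a collider here and neither tau nor any of its descendants is conditioned on, so the collider stays closed — the path is blocked at tau.
Path 2: gamma → delta → kappa ← rho
  delta is a chain here and delta is conditioned on, so the path is blocked at delta.
Path 3: gamma → eps ← rho
  eps is a collider here and neither eps nor any of its descendants is conditioned on, so the collider stays closed — the path is blocked at eps.
Path 4: gamma → eps ← alpha ← rho
  eps is a collider here and neither eps nor any of its descendants is conditioned on, so the collider stays closed — the path is blocked at eps.
Every path is blocked, so gamma and rho are d-separated given {delta}.

Yes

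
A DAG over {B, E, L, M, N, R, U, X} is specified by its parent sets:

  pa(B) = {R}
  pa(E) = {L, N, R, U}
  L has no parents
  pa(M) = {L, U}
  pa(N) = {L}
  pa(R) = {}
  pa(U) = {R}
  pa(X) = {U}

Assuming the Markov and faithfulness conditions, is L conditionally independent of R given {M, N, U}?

Enumerating the 6 paths from L to R and testing each for blocking by {M, N, U}:
  1. L → N → E ← U ← R — N:chain[blocks]; E:collider[blocks]; U:chain[blocks] ⇒ blocked
  2. L → N → E ← R — N:chain[blocks]; E:collider[blocks] ⇒ blocked
  3. L → M ← U ← R — M:collider[open]; U:chain[blocks] ⇒ blocked
  4. L → M ← U → E ← R — M:collider[open]; U:fork[blocks]; E:collider[blocks] ⇒ blocked
  5. L → E ← U ← R — E:collider[blocks]; U:chain[blocks] ⇒ blocked
  6. L → E ← R — E:collider[blocks] ⇒ blocked
Since every path is blocked, d-separation holds.

Yes — L and R are d-separated given {M, N, U}.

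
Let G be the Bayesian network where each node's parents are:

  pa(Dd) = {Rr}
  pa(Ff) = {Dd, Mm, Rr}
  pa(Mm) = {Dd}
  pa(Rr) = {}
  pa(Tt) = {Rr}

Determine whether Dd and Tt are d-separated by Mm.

No — Dd and Tt are not d-separated given {Mm}.

3 paths connect Dd and Tt; each must be blocked for d-separation to hold:
Path 1: Dd → Mm → Ff ← Rr → Tt
  Mm is a chain here and Mm is conditioned on, so the path is blocked at Mm.
Path 2: Dd ← Rr → Tt
  Rr is a fork and Rr is not conditioned on — no node blocks this path, so it is active.
Path 3: Dd → Ff ← Rr → Tt
  Ff is a collider here and neither Ff nor any of its descendants is conditioned on, so the collider stays closed — the path is blocked at Ff.
At least one path is unblocked, so d-separation fails.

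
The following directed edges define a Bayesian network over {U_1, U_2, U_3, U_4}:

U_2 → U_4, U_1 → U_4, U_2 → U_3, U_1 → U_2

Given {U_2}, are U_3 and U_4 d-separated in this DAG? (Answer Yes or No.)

We examine all 2 paths between U_3 and U_4:
  1. U_3 ← U_2 → U_4 — U_2:fork[blocks] ⇒ blocked
  2. U_3 ← U_2 ← U_1 → U_4 — U_2:chain[blocks]; U_1:fork[open] ⇒ blocked
Every path is blocked, so U_3 and U_4 are d-separated given {U_2}.

Yes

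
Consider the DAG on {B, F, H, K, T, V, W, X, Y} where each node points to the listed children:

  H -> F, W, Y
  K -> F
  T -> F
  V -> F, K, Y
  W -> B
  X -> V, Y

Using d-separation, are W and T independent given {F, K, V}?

Enumerating the 5 paths from W to T and testing each for blocking by {F, K, V}:
Path 1: W ← H → F ← T
  H is a fork and H is not conditioned on; F is a collider and F is conditioned on, which opens it — no node blocks this path, so it is active.
Path 2: W ← H → Y ← X → V → F ← T
  Y is a collider here and neither Y nor any of its descendants is conditioned on, so the collider stays closed — the path is blocked at Y.
Path 3: W ← H → Y ← X → V → K → F ← T
  Y is a collider here and neither Y nor any of its descendants is conditioned on, so the collider stays closed — the path is blocked at Y.
Path 4: W ← H → Y ← V → F ← T
  Y is a collider here and neither Y nor any of its descendants is conditioned on, so the collider stays closed — the path is blocked at Y.
Path 5: W ← H → Y ← V → K → F ← T
  Y is a collider here and neither Y nor any of its descendants is conditioned on, so the collider stays closed — the path is blocked at Y.
Since the path W ← H → F ← T is active, W and T are not d-separated given {F, K, V}.

No — W and T are not d-separated given {F, K, V}.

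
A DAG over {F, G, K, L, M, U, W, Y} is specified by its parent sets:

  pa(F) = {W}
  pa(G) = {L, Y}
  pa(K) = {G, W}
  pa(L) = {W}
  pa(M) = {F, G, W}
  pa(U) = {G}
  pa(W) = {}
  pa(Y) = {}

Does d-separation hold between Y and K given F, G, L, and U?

Yes

There are 4 undirected paths between Y and K; checking each against the conditioning set {F, G, L, U}:
Path 1: Y → G → M ← W → K
  G is a chain here and G is conditioned on, so the path is blocked at G.
Path 2: Y → G → M ← F ← W → K
  G is a chain here and G is conditioned on, so the path is blocked at G.
Path 3: Y → G ← L ← W → K
  L is a chain here and L is conditioned on, so the path is blocked at L.
Path 4: Y → G → K
  G is a chain here and G is conditioned on, so the path is blocked at G.
All paths are blocked; Y ⊥ K | {F, G, L, U} holds.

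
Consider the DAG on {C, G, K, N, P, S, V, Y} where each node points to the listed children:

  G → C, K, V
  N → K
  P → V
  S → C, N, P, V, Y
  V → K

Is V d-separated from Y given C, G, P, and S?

Yes

We examine all 6 paths between V and Y:
Path 1: V ← P ← S → Y
  P is a chain here and P is conditioned on, so the path is blocked at P.
Path 2: V → K ← N ← S → Y
  K is a collider here and neither K nor any of its descendants is conditioned on, so the collider stays closed — the path is blocked at K.
Path 3: V → K ← G → C ← S → Y
  K is a collider here and neither K nor any of its descendants is conditioned on, so the collider stays closed — the path is blocked at K.
Path 4: V ← G → K ← N ← S → Y
  G is a fork here and G is conditioned on, so the path is blocked at G.
Path 5: V ← G → C ← S → Y
  G is a fork here and G is conditioned on, so the path is blocked at G.
Path 6: V ← S → Y
  S is a fork here and S is conditioned on, so the path is blocked at S.
Since every path is blocked, d-separation holds.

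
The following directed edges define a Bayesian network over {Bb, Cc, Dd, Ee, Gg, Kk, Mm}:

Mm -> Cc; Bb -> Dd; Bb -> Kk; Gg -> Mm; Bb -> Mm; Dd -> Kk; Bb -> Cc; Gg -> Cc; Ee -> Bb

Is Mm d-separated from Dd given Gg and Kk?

We examine all 6 paths between Mm and Dd:
  1. Mm ← Bb → Dd — Bb:fork[open] ⇒ active
  2. Mm ← Bb → Kk ← Dd — Bb:fork[open]; Kk:collider[open] ⇒ active
  3. Mm ← Gg → Cc ← Bb → Dd — Gg:fork[blocks]; Cc:collider[blocks]; Bb:fork[open] ⇒ blocked
  4. Mm ← Gg → Cc ← Bb → Kk ← Dd — Gg:fork[blocks]; Cc:collider[blocks]; Bb:fork[open]; Kk:collider[open] ⇒ blocked
  5. Mm → Cc ← Bb → Dd — Cc:collider[blocks]; Bb:fork[open] ⇒ blocked
  6. Mm → Cc ← Bb → Kk ← Dd — Cc:collider[blocks]; Bb:fork[open]; Kk:collider[open] ⇒ blocked
Since the path Mm ← Bb → Dd is active, Mm and Dd are not d-separated given {Gg, Kk}.

No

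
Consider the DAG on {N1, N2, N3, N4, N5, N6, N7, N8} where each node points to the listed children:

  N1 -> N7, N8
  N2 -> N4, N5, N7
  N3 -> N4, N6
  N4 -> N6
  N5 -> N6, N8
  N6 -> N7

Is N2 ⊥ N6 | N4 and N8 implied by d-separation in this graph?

Enumerating the 6 paths from N2 to N6 and testing each for blocking by {N4, N8}:
  1. N2 → N5 → N8 ← N1 → N7 ← N6 — N5:chain[open]; N8:collider[open]; N1:fork[open]; N7:collider[blocks] ⇒ blocked
  2. N2 → N5 → N6 — N5:chain[open] ⇒ active
  3. N2 → N4 ← N3 → N6 — N4:collider[open]; N3:fork[open] ⇒ active
  4. N2 → N4 → N6 — N4:chain[blocks] ⇒ blocked
  5. N2 → N7 ← N6 — N7:collider[blocks] ⇒ blocked
  6. N2 → N7 ← N1 → N8 ← N5 → N6 — N7:collider[blocks]; N1:fork[open]; N8:collider[open]; N5:fork[open] ⇒ blocked
At least one path is unblocked, so d-separation fails.

No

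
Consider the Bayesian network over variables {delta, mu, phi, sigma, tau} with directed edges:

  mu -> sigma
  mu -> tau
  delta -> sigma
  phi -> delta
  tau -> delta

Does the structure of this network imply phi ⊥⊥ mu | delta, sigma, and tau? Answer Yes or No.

Yes

We examine all 2 paths between phi and mu:
  1. phi → delta → sigma ← mu — delta:chain[blocks]; sigma:collider[open] ⇒ blocked
  2. phi → delta ← tau ← mu — delta:collider[open]; tau:chain[blocks] ⇒ blocked
Since every path is blocked, d-separation holds.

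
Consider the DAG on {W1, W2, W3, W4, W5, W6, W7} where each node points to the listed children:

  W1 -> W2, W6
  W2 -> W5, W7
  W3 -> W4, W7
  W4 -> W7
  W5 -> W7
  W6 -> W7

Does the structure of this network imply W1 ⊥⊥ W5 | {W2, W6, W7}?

4 paths connect W1 and W5; each must be blocked for d-separation to hold:
Path 1: W1 → W6 → W7 ← W5
  W6 is a chain here and W6 is conditioned on, so the path is blocked at W6.
Path 2: W1 → W6 → W7 ← W2 → W5
  W6 is a chain here and W6 is conditioned on, so the path is blocked at W6.
Path 3: W1 → W2 → W7 ← W5
  W2 is a chain here and W2 is conditioned on, so the path is blocked at W2.
Path 4: W1 → W2 → W5
  W2 is a chain here and W2 is conditioned on, so the path is blocked at W2.
All paths are blocked; W1 ⊥ W5 | {W2, W6, W7} holds.

Yes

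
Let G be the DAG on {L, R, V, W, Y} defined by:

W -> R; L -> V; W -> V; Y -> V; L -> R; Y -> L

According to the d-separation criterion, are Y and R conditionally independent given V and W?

No — Y and R are not d-separated given {V, W}.

We examine all 4 paths between Y and R:
Path 1: Y → V ← W → R
  W is a fork here and W is conditioned on, so the path is blocked at W.
Path 2: Y → V ← L → R
  V is a collider and V is conditioned on, which opens it; L is a fork and L is not conditioned on — no node blocks this path, so it is active.
Path 3: Y → L → R
  L is a chain and L is not conditioned on — no node blocks this path, so it is active.
Path 4: Y → L → V ← W → R
  W is a fork here and W is conditioned on, so the path is blocked at W.
Since the path Y → V ← L → R is active, Y and R are not d-separated given {V, W}.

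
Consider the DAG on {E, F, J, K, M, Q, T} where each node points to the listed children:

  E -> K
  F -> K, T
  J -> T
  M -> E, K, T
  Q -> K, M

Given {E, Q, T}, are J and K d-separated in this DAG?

No

Enumerating the 4 paths from J to K and testing each for blocking by {E, Q, T}:
Path 1: J → T ← M ← Q → K
  Q is a fork here and Q is conditioned on, so the path is blocked at Q.
Path 2: J → T ← M → K
  T is a collider and T is conditioned on, which opens it; M is a fork and M is not conditioned on — no node blocks this path, so it is active.
Path 3: J → T ← M → E → K
  E is a chain here and E is conditioned on, so the path is blocked at E.
Path 4: J → T ← F → K
  T is a collider and T is conditioned on, which opens it; F is a fork and F is not conditioned on — no node blocks this path, so it is active.
At least one path is unblocked, so d-separation fails.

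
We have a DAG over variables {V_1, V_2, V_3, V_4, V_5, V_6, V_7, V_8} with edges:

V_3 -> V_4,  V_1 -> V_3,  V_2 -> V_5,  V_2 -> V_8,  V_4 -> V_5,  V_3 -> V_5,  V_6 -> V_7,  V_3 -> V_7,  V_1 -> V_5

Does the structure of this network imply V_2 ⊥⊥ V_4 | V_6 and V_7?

Yes

There are 3 undirected paths between V_2 and V_4; checking each against the conditioning set {V_6, V_7}:
Path 1: V_2 → V_5 ← V_4
  V_5 is a collider here and neither V_5 nor any of its descendants is conditioned on, so the collider stays closed — the path is blocked at V_5.
Path 2: V_2 → V_5 ← V_1 → V_3 → V_4
  V_5 is a collider here and neither V_5 nor any of its descendants is conditioned on, so the collider stays closed — the path is blocked at V_5.
Path 3: V_2 → V_5 ← V_3 → V_4
  V_5 is a collider here and neither V_5 nor any of its descendants is conditioned on, so the collider stays closed — the path is blocked at V_5.
All paths are blocked; V_2 ⊥ V_4 | {V_6, V_7} holds.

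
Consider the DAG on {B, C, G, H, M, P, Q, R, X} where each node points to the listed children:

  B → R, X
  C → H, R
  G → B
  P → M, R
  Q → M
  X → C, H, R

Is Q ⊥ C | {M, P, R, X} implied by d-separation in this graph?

Yes

Enumerating the 5 paths from Q to C and testing each for blocking by {M, P, R, X}:
Path 1: Q → M ← P → R ← B → X → H ← C
  P is a fork here and P is conditioned on, so the path is blocked at P.
Path 2: Q → M ← P → R ← B → X → C
  P is a fork here and P is conditioned on, so the path is blocked at P.
Path 3: Q → M ← P → R ← X → H ← C
  P is a fork here and P is conditioned on, so the path is blocked at P.
Path 4: Q → M ← P → R ← X → C
  P is a fork here and P is conditioned on, so the path is blocked at P.
Path 5: Q → M ← P → R ← C
  P is a fork here and P is conditioned on, so the path is blocked at P.
All paths are blocked; Q ⊥ C | {M, P, R, X} holds.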